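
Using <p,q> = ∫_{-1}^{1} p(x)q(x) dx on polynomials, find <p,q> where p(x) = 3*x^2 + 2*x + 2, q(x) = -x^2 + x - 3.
<p,q> = -96/5

Expand the product: p(x)·q(x) = -3*x^4 + x^3 - 9*x^2 - 4*x - 6.
∫_{-1}^{1} of each monomial x^k gives [2/(k+1) if k even, 0 if k odd]. Integrating term-by-term (or equivalently evaluating the antiderivative F(x) = -3*x^5/5 + x^4/4 - 3*x^3 - 2*x^2 - 6*x at the endpoints):
  F(1) − F(−1) = -227/20 − (157/20) = -96/5.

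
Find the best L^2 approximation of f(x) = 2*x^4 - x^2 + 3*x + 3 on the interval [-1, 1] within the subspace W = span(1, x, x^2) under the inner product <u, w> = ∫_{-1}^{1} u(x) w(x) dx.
g(x) = 5*x^2/7 + 3*x + 99/35

The best approximation g ∈ W is the orthogonal projection of f onto W. Writing g = a_0 + a_1 x + a_2 x^2, the coefficients solve the normal equations G · a = b where
  G_{ij} = <φ_i, φ_j> and b_i = <f, φ_i>, with φ_0 = 1, φ_1 = x, φ_2 = x^2.
G =
  [2, 0, 2/3]
  [0, 2/3, 0]
  [2/3, 0, 2/5],
b = (92/15, 2, 76/35).
Solving gives a_0 = 99/35, a_1 = 3, a_2 = 5/7, so
  g(x) = 5*x^2/7 + 3*x + 99/35.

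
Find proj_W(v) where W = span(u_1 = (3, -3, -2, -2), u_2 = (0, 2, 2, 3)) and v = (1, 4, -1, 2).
proj_W(v) = (5/62, 257/186, 131/93, 199/93)

Set up U = [u_1 | ... | u_2] ∈ R^(4×2). The projector onto W = col(U) is P = U (U^T U)^(-1) U^T.
Compute U^T U =
  [26, -16]
  [-16, 17],
and U^T v = (-11, 12).
Solve U^T U · c = U^T v for the coefficients: c = (5/186, 68/93). The projection is proj_W(v) = U c.
Check: (v - proj_W(v)) · u_1 = 0  (should be 0).
Check: (v - proj_W(v)) · u_2 = 0  (should be 0).
Result: proj_W(v) = (5/62, 257/186, 131/93, 199/93).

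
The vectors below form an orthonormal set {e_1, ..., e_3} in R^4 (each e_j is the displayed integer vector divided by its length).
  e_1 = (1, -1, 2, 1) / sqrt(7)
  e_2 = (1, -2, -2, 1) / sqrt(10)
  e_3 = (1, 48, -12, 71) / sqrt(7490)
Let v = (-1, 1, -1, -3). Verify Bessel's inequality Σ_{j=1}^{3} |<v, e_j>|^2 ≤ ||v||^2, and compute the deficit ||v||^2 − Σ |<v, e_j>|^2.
Σ |<v, e_j>|^2 = 1259/107; ||v||^2 = 12; deficit = 25/107

Write each e_j = u_j / sqrt(<u_j, u_j>) where u_j is the displayed integer vector. Then <v, e_j> = <v, u_j> / sqrt(<u_j, u_j>), so |<v, e_j>|^2 = <v, u_j>^2 / <u_j, u_j>.
Coefficients: <v, e_1> = -7/sqrt(7), <v, e_2> = -4/sqrt(10), <v, e_3> = -154/sqrt(7490).
Square and sum: Σ |<v, e_j>|^2 = 1259/107.
Compute ||v||^2 = v·v = 12.
Deficit = 12 − 1259/107 = 25/107 ≥ 0, confirming Bessel's inequality. (The deficit equals ||v − Σ <v,e_j> e_j||^2, the squared distance from v to span{e_j}.)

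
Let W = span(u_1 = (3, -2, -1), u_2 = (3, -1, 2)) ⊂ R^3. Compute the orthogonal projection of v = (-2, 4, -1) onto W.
proj_W(v) = (-75/23, 199/115, -28/115)

Set up U = [u_1 | ... | u_2] ∈ R^(3×2). The projector onto W = col(U) is P = U (U^T U)^(-1) U^T.
Compute U^T U =
  [14, 9]
  [9, 14],
and U^T v = (-13, -12).
Solve U^T U · c = U^T v for the coefficients: c = (-74/115, -51/115). The projection is proj_W(v) = U c.
Check: (v - proj_W(v)) · u_1 = 0  (should be 0).
Check: (v - proj_W(v)) · u_2 = 0  (should be 0).
Result: proj_W(v) = (-75/23, 199/115, -28/115).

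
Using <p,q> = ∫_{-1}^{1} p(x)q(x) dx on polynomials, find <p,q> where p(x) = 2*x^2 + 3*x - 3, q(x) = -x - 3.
<p,q> = 12

Expand the product: p(x)·q(x) = -2*x^3 - 9*x^2 - 6*x + 9.
∫_{-1}^{1} of each monomial x^k gives [2/(k+1) if k even, 0 if k odd]. Integrating term-by-term (or equivalently evaluating the antiderivative F(x) = -x^4/2 - 3*x^3 - 3*x^2 + 9*x at the endpoints):
  F(1) − F(−1) = 5/2 − (-19/2) = 12.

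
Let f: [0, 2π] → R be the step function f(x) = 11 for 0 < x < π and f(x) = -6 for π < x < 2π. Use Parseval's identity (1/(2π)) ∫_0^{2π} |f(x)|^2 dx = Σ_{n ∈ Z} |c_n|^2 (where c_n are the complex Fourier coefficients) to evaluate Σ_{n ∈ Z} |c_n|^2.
Σ |c_n|^2 = 157/2

Parseval equates the L^2 energy of f (normalised by 1/(2π)) with the ℓ^2 sum of its Fourier coefficients: (1/(2π)) ∫_0^{2π} |f|^2 = Σ |c_n|^2.
Compute the left side: (1/(2π)) [∫_0^π 11^2 dx + ∫_π^{2π} (-6)^2 dx] = (1/(2π)) · (121π + 36π) = (121 + 36)/2 = 157/2.
So Σ_{n ∈ Z} |c_n|^2 = 157/2.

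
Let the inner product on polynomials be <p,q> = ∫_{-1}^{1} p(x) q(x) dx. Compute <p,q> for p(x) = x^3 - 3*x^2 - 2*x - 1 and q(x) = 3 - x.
<p,q> = -166/15

Expand the product: p(x)·q(x) = -x^4 + 6*x^3 - 7*x^2 - 5*x - 3.
∫_{-1}^{1} of each monomial x^k gives [2/(k+1) if k even, 0 if k odd]. Integrating term-by-term (or equivalently evaluating the antiderivative F(x) = -x^5/5 + 3*x^4/2 - 7*x^3/3 - 5*x^2/2 - 3*x at the endpoints):
  F(1) − F(−1) = -98/15 − (68/15) = -166/15.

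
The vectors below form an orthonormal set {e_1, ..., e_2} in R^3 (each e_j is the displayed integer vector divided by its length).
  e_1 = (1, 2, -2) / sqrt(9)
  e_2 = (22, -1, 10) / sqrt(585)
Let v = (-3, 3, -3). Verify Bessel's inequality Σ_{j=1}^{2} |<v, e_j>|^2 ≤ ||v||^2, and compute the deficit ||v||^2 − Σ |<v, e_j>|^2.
Σ |<v, e_j>|^2 = 1674/65; ||v||^2 = 27; deficit = 81/65

Write each e_j = u_j / sqrt(<u_j, u_j>) where u_j is the displayed integer vector. Then <v, e_j> = <v, u_j> / sqrt(<u_j, u_j>), so |<v, e_j>|^2 = <v, u_j>^2 / <u_j, u_j>.
Coefficients: <v, e_1> = 9/sqrt(9), <v, e_2> = -99/sqrt(585).
Square and sum: Σ |<v, e_j>|^2 = 1674/65.
Compute ||v||^2 = v·v = 27.
Deficit = 27 − 1674/65 = 81/65 ≥ 0, confirming Bessel's inequality. (The deficit equals ||v − Σ <v,e_j> e_j||^2, the squared distance from v to span{e_j}.)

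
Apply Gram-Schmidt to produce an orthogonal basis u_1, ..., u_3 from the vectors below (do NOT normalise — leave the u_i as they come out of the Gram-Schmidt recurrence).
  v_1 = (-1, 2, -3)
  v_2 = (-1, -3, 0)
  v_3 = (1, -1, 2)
Orthogonal basis:
  u_1 = (-1, 2, -3)
  u_2 = (-19/14, -16/7, -15/14)
  u_3 = (18/115, -6/115, -2/23)

Apply the Gram-Schmidt recurrence
  u_1 = v_1
  u_i = v_i − Σ_{j<i} ((v_i · u_j) / (u_j · u_j)) · u_j.

Step by step this gives:
  u_1 = (-1, 2, -3)
  u_2 = (-19/14, -16/7, -15/14)
  u_3 = (18/115, -6/115, -2/23)

Orthogonality check:
  u_2 · u_1 = 0 (should be 0)
  u_3 · u_1 = 0 (should be 0)
  u_3 · u_2 = 0 (should be 0)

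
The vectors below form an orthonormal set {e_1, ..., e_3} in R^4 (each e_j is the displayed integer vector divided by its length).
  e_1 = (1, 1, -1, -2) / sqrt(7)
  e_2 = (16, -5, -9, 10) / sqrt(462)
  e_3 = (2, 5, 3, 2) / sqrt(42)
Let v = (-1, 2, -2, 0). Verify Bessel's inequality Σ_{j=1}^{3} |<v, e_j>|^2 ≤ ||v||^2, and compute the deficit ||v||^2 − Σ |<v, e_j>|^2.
Σ |<v, e_j>|^2 = 117/77; ||v||^2 = 9; deficit = 576/77

Write each e_j = u_j / sqrt(<u_j, u_j>) where u_j is the displayed integer vector. Then <v, e_j> = <v, u_j> / sqrt(<u_j, u_j>), so |<v, e_j>|^2 = <v, u_j>^2 / <u_j, u_j>.
Coefficients: <v, e_1> = 3/sqrt(7), <v, e_2> = -8/sqrt(462), <v, e_3> = 2/sqrt(42).
Square and sum: Σ |<v, e_j>|^2 = 117/77.
Compute ||v||^2 = v·v = 9.
Deficit = 9 − 117/77 = 576/77 ≥ 0, confirming Bessel's inequality. (The deficit equals ||v − Σ <v,e_j> e_j||^2, the squared distance from v to span{e_j}.)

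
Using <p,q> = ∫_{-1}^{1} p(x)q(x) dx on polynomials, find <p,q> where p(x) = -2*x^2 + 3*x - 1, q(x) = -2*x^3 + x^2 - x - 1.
<p,q> = -38/15

Expand the product: p(x)·q(x) = 4*x^5 - 8*x^4 + 7*x^3 - 2*x^2 - 2*x + 1.
∫_{-1}^{1} of each monomial x^k gives [2/(k+1) if k even, 0 if k odd]. Integrating term-by-term (or equivalently evaluating the antiderivative F(x) = 2*x^6/3 - 8*x^5/5 + 7*x^4/4 - 2*x^3/3 - x^2 + x at the endpoints):
  F(1) − F(−1) = 3/20 − (161/60) = -38/15.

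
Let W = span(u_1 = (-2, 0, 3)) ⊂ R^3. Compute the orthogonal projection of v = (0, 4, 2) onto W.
proj_W(v) = (-12/13, 0, 18/13)

Set up U = [u_1 | ... | u_1] ∈ R^(3×1). The projector onto W = col(U) is P = U (U^T U)^(-1) U^T.
Compute U^T U =
  [13],
and U^T v = (6).
Solve U^T U · c = U^T v for the coefficients: c = (6/13). The projection is proj_W(v) = U c.
Check: (v - proj_W(v)) · u_1 = 0  (should be 0).
Result: proj_W(v) = (-12/13, 0, 18/13).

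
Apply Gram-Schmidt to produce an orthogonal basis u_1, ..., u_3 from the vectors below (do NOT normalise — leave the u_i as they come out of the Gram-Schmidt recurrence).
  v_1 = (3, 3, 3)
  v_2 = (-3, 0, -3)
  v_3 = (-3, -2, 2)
Orthogonal basis:
  u_1 = (3, 3, 3)
  u_2 = (-1, 2, -1)
  u_3 = (-5/2, 0, 5/2)

Apply the Gram-Schmidt recurrence
  u_1 = v_1
  u_i = v_i − Σ_{j<i} ((v_i · u_j) / (u_j · u_j)) · u_j.

Step by step this gives:
  u_1 = (3, 3, 3)
  u_2 = (-1, 2, -1)
  u_3 = (-5/2, 0, 5/2)

Orthogonality check:
  u_2 · u_1 = 0 (should be 0)
  u_3 · u_1 = 0 (should be 0)
  u_3 · u_2 = 0 (should be 0)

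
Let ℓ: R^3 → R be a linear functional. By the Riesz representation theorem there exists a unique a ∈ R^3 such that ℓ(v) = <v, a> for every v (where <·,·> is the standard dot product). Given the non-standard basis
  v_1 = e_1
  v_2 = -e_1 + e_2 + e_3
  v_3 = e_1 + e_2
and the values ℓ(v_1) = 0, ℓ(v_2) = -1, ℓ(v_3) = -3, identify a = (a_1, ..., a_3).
a = (0, -3, 2)

Write a = (a_1, ..., a_3) in the standard basis. For each basis vector v_i, ℓ(v_i) = <v_i, a> is a linear equation in the a_j's. Collect the n equations into a matrix system V a = ℓ, where row i of V is v_i (expressed in the standard basis). Since V is invertible (lower-triangular with 1s on the diagonal, up to permutation), solve by back-substitution:
  V =
[[1, 0, 0],
 [-1, 1, 1],
 [1, 1, 0]]
  V a = (0, -1, -3)
Solving gives a = (0, -3, 2).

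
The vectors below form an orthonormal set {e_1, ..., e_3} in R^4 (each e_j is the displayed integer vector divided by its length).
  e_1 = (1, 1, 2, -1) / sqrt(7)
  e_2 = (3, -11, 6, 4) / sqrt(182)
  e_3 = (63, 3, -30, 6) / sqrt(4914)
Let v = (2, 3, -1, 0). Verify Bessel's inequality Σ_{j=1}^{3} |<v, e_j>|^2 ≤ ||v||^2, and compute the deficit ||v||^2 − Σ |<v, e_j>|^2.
Σ |<v, e_j>|^2 = 269/21; ||v||^2 = 14; deficit = 25/21

Write each e_j = u_j / sqrt(<u_j, u_j>) where u_j is the displayed integer vector. Then <v, e_j> = <v, u_j> / sqrt(<u_j, u_j>), so |<v, e_j>|^2 = <v, u_j>^2 / <u_j, u_j>.
Coefficients: <v, e_1> = 3/sqrt(7), <v, e_2> = -33/sqrt(182), <v, e_3> = 165/sqrt(4914).
Square and sum: Σ |<v, e_j>|^2 = 269/21.
Compute ||v||^2 = v·v = 14.
Deficit = 14 − 269/21 = 25/21 ≥ 0, confirming Bessel's inequality. (The deficit equals ||v − Σ <v,e_j> e_j||^2, the squared distance from v to span{e_j}.)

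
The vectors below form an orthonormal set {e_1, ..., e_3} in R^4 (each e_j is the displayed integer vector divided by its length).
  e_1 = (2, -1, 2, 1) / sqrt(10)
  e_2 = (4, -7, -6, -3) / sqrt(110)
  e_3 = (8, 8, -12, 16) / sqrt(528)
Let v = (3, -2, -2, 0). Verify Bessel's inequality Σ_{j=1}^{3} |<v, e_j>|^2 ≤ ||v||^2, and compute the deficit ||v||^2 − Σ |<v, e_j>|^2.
Σ |<v, e_j>|^2 = 50/3; ||v||^2 = 17; deficit = 1/3

Write each e_j = u_j / sqrt(<u_j, u_j>) where u_j is the displayed integer vector. Then <v, e_j> = <v, u_j> / sqrt(<u_j, u_j>), so |<v, e_j>|^2 = <v, u_j>^2 / <u_j, u_j>.
Coefficients: <v, e_1> = 4/sqrt(10), <v, e_2> = 38/sqrt(110), <v, e_3> = 32/sqrt(528).
Square and sum: Σ |<v, e_j>|^2 = 50/3.
Compute ||v||^2 = v·v = 17.
Deficit = 17 − 50/3 = 1/3 ≥ 0, confirming Bessel's inequality. (The deficit equals ||v − Σ <v,e_j> e_j||^2, the squared distance from v to span{e_j}.)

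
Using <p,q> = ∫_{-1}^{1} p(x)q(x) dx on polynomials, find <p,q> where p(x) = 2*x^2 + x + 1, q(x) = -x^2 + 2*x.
<p,q> = -2/15

Expand the product: p(x)·q(x) = -2*x^4 + 3*x^3 + x^2 + 2*x.
∫_{-1}^{1} of each monomial x^k gives [2/(k+1) if k even, 0 if k odd]. Integrating term-by-term (or equivalently evaluating the antiderivative F(x) = -2*x^5/5 + 3*x^4/4 + x^3/3 + x^2 at the endpoints):
  F(1) − F(−1) = 101/60 − (109/60) = -2/15.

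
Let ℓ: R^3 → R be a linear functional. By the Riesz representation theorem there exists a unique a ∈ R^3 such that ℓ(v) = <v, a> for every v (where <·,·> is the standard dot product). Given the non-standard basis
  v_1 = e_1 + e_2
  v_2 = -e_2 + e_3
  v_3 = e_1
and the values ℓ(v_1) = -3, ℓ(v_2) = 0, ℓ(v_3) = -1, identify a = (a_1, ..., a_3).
a = (-1, -2, -2)

Write a = (a_1, ..., a_3) in the standard basis. For each basis vector v_i, ℓ(v_i) = <v_i, a> is a linear equation in the a_j's. Collect the n equations into a matrix system V a = ℓ, where row i of V is v_i (expressed in the standard basis). Since V is invertible (lower-triangular with 1s on the diagonal, up to permutation), solve by back-substitution:
  V =
[[1, 1, 0],
 [0, -1, 1],
 [1, 0, 0]]
  V a = (-3, 0, -1)
Solving gives a = (-1, -2, -2).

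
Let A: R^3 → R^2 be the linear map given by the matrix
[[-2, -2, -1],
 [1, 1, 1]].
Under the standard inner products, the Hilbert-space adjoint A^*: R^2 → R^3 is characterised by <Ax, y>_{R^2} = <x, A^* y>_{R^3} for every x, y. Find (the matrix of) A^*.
A^* = A^T =
[[-2, 1],
 [-2, 1],
 [-1, 1]]

For real matrices with standard dot products, the defining identity <Ax, y> = <x, A^* y> gives (Ax)^T y = x^T (A^*) y, i.e. x^T A^T y = x^T (A^*) y. Since this holds for all x, y, we must have A^* = A^T. Therefore
A^* =
[[-2, 1],
 [-2, 1],
 [-1, 1]].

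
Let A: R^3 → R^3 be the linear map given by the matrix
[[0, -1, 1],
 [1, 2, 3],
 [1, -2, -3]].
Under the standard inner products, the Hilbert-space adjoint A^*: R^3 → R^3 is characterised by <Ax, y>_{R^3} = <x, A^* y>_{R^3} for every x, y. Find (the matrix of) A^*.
A^* = A^T =
[[0, 1, 1],
 [-1, 2, -2],
 [1, 3, -3]]

For real matrices with standard dot products, the defining identity <Ax, y> = <x, A^* y> gives (Ax)^T y = x^T (A^*) y, i.e. x^T A^T y = x^T (A^*) y. Since this holds for all x, y, we must have A^* = A^T. Therefore
A^* =
[[0, 1, 1],
 [-1, 2, -2],
 [1, 3, -3]].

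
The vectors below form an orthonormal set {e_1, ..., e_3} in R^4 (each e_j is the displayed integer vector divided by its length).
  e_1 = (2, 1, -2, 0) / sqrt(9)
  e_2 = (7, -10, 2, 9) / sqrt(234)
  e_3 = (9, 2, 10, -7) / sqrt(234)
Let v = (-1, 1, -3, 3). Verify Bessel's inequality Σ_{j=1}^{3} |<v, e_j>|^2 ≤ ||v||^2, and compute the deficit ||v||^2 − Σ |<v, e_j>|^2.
Σ |<v, e_j>|^2 = 155/9; ||v||^2 = 20; deficit = 25/9

Write each e_j = u_j / sqrt(<u_j, u_j>) where u_j is the displayed integer vector. Then <v, e_j> = <v, u_j> / sqrt(<u_j, u_j>), so |<v, e_j>|^2 = <v, u_j>^2 / <u_j, u_j>.
Coefficients: <v, e_1> = 5/sqrt(9), <v, e_2> = 4/sqrt(234), <v, e_3> = -58/sqrt(234).
Square and sum: Σ |<v, e_j>|^2 = 155/9.
Compute ||v||^2 = v·v = 20.
Deficit = 20 − 155/9 = 25/9 ≥ 0, confirming Bessel's inequality. (The deficit equals ||v − Σ <v,e_j> e_j||^2, the squared distance from v to span{e_j}.)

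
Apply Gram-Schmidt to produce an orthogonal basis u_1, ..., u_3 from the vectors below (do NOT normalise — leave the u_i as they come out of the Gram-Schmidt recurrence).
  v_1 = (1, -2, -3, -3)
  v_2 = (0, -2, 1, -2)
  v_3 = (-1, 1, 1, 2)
Orthogonal basis:
  u_1 = (1, -2, -3, -3)
  u_2 = (-7/23, -32/23, 44/23, -25/23)
  u_3 = (-85/158, -25/79, -15/79, 35/158)

Apply the Gram-Schmidt recurrence
  u_1 = v_1
  u_i = v_i − Σ_{j<i} ((v_i · u_j) / (u_j · u_j)) · u_j.

Step by step this gives:
  u_1 = (1, -2, -3, -3)
  u_2 = (-7/23, -32/23, 44/23, -25/23)
  u_3 = (-85/158, -25/79, -15/79, 35/158)

Orthogonality check:
  u_2 · u_1 = 0 (should be 0)
  u_3 · u_1 = 0 (should be 0)
  u_3 · u_2 = 0 (should be 0)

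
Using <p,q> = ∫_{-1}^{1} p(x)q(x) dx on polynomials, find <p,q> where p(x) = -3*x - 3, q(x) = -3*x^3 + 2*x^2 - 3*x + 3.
<p,q> = -62/5

Expand the product: p(x)·q(x) = 9*x^4 + 3*x^3 + 3*x^2 - 9.
∫_{-1}^{1} of each monomial x^k gives [2/(k+1) if k even, 0 if k odd]. Integrating term-by-term (or equivalently evaluating the antiderivative F(x) = 9*x^5/5 + 3*x^4/4 + x^3 - 9*x at the endpoints):
  F(1) − F(−1) = -109/20 − (139/20) = -62/5.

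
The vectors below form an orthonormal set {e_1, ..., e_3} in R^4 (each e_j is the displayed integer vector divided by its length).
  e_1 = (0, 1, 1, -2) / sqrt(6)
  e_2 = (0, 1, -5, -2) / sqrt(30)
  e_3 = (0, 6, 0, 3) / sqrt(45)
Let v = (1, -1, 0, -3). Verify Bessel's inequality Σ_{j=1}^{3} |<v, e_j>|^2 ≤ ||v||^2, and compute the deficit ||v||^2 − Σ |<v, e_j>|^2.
Σ |<v, e_j>|^2 = 10; ||v||^2 = 11; deficit = 1

Write each e_j = u_j / sqrt(<u_j, u_j>) where u_j is the displayed integer vector. Then <v, e_j> = <v, u_j> / sqrt(<u_j, u_j>), so |<v, e_j>|^2 = <v, u_j>^2 / <u_j, u_j>.
Coefficients: <v, e_1> = 5/sqrt(6), <v, e_2> = 5/sqrt(30), <v, e_3> = -15/sqrt(45).
Square and sum: Σ |<v, e_j>|^2 = 10.
Compute ||v||^2 = v·v = 11.
Deficit = 11 − 10 = 1 ≥ 0, confirming Bessel's inequality. (The deficit equals ||v − Σ <v,e_j> e_j||^2, the squared distance from v to span{e_j}.)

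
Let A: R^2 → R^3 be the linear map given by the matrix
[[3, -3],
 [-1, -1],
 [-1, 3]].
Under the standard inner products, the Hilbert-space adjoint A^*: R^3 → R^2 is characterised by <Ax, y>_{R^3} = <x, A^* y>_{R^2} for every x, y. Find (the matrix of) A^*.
A^* = A^T =
[[3, -1, -1],
 [-3, -1, 3]]

For real matrices with standard dot products, the defining identity <Ax, y> = <x, A^* y> gives (Ax)^T y = x^T (A^*) y, i.e. x^T A^T y = x^T (A^*) y. Since this holds for all x, y, we must have A^* = A^T. Therefore
A^* =
[[3, -1, -1],
 [-3, -1, 3]].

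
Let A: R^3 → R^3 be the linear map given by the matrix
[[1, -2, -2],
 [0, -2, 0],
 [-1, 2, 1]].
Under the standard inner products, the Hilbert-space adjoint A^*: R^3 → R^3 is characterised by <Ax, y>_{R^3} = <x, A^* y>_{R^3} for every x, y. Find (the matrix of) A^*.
A^* = A^T =
[[1, 0, -1],
 [-2, -2, 2],
 [-2, 0, 1]]

For real matrices with standard dot products, the defining identity <Ax, y> = <x, A^* y> gives (Ax)^T y = x^T (A^*) y, i.e. x^T A^T y = x^T (A^*) y. Since this holds for all x, y, we must have A^* = A^T. Therefore
A^* =
[[1, 0, -1],
 [-2, -2, 2],
 [-2, 0, 1]].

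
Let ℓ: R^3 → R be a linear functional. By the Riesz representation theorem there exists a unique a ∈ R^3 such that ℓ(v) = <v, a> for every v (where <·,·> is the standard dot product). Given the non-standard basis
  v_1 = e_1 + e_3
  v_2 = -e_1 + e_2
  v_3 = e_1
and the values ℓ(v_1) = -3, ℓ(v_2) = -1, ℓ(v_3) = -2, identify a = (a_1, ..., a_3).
a = (-2, -3, -1)

Write a = (a_1, ..., a_3) in the standard basis. For each basis vector v_i, ℓ(v_i) = <v_i, a> is a linear equation in the a_j's. Collect the n equations into a matrix system V a = ℓ, where row i of V is v_i (expressed in the standard basis). Since V is invertible (lower-triangular with 1s on the diagonal, up to permutation), solve by back-substitution:
  V =
[[1, 0, 1],
 [-1, 1, 0],
 [1, 0, 0]]
  V a = (-3, -1, -2)
Solving gives a = (-2, -3, -1).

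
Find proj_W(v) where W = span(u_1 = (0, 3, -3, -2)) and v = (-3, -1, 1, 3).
proj_W(v) = (0, -18/11, 18/11, 12/11)

Set up U = [u_1 | ... | u_1] ∈ R^(4×1). The projector onto W = col(U) is P = U (U^T U)^(-1) U^T.
Compute U^T U =
  [22],
and U^T v = (-12).
Solve U^T U · c = U^T v for the coefficients: c = (-6/11). The projection is proj_W(v) = U c.
Check: (v - proj_W(v)) · u_1 = 0  (should be 0).
Result: proj_W(v) = (0, -18/11, 18/11, 12/11).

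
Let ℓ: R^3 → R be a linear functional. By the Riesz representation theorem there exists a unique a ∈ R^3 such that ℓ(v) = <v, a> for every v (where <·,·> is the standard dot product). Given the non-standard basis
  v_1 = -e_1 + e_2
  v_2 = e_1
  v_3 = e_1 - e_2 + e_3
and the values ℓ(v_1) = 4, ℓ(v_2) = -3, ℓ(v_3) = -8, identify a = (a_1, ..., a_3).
a = (-3, 1, -4)

Write a = (a_1, ..., a_3) in the standard basis. For each basis vector v_i, ℓ(v_i) = <v_i, a> is a linear equation in the a_j's. Collect the n equations into a matrix system V a = ℓ, where row i of V is v_i (expressed in the standard basis). Since V is invertible (lower-triangular with 1s on the diagonal, up to permutation), solve by back-substitution:
  V =
[[-1, 1, 0],
 [1, 0, 0],
 [1, -1, 1]]
  V a = (4, -3, -8)
Solving gives a = (-3, 1, -4).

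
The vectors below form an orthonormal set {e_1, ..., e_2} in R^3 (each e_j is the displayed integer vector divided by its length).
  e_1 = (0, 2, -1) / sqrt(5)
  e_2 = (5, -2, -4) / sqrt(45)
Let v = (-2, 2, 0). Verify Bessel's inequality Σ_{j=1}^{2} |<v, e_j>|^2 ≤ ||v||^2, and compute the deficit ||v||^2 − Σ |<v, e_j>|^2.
Σ |<v, e_j>|^2 = 68/9; ||v||^2 = 8; deficit = 4/9

Write each e_j = u_j / sqrt(<u_j, u_j>) where u_j is the displayed integer vector. Then <v, e_j> = <v, u_j> / sqrt(<u_j, u_j>), so |<v, e_j>|^2 = <v, u_j>^2 / <u_j, u_j>.
Coefficients: <v, e_1> = 4/sqrt(5), <v, e_2> = -14/sqrt(45).
Square and sum: Σ |<v, e_j>|^2 = 68/9.
Compute ||v||^2 = v·v = 8.
Deficit = 8 − 68/9 = 4/9 ≥ 0, confirming Bessel's inequality. (The deficit equals ||v − Σ <v,e_j> e_j||^2, the squared distance from v to span{e_j}.)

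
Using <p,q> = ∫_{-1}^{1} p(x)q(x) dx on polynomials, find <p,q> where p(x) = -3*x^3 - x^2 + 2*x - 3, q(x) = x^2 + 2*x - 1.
<p,q> = 68/15

Expand the product: p(x)·q(x) = -3*x^5 - 7*x^4 + 3*x^3 + 2*x^2 - 8*x + 3.
∫_{-1}^{1} of each monomial x^k gives [2/(k+1) if k even, 0 if k odd]. Integrating term-by-term (or equivalently evaluating the antiderivative F(x) = -x^6/2 - 7*x^5/5 + 3*x^4/4 + 2*x^3/3 - 4*x^2 + 3*x at the endpoints):
  F(1) − F(−1) = -89/60 − (-361/60) = 68/15.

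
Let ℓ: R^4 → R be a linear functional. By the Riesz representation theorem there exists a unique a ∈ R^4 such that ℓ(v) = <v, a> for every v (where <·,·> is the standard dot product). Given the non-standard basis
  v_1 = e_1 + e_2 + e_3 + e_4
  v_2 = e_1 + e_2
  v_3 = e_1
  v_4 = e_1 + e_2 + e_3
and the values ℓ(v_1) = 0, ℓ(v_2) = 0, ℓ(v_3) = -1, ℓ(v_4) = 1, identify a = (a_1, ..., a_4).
a = (-1, 1, 1, -1)

Write a = (a_1, ..., a_4) in the standard basis. For each basis vector v_i, ℓ(v_i) = <v_i, a> is a linear equation in the a_j's. Collect the n equations into a matrix system V a = ℓ, where row i of V is v_i (expressed in the standard basis). Since V is invertible (lower-triangular with 1s on the diagonal, up to permutation), solve by back-substitution:
  V =
[[1, 1, 1, 1],
 [1, 1, 0, 0],
 [1, 0, 0, 0],
 [1, 1, 1, 0]]
  V a = (0, 0, -1, 1)
Solving gives a = (-1, 1, 1, -1).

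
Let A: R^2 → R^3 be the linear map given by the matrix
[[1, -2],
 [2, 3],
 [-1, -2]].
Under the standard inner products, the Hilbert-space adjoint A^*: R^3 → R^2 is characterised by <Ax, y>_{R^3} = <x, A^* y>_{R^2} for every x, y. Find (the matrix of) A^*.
A^* = A^T =
[[1, 2, -1],
 [-2, 3, -2]]

For real matrices with standard dot products, the defining identity <Ax, y> = <x, A^* y> gives (Ax)^T y = x^T (A^*) y, i.e. x^T A^T y = x^T (A^*) y. Since this holds for all x, y, we must have A^* = A^T. Therefore
A^* =
[[1, 2, -1],
 [-2, 3, -2]].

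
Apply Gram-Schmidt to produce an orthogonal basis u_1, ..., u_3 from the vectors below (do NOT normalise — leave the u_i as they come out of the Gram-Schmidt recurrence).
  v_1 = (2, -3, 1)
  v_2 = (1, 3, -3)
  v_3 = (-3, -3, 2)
Orthogonal basis:
  u_1 = (2, -3, 1)
  u_2 = (17/7, 6/7, -16/7)
  u_3 = (-63/83, -147/166, -189/166)

Apply the Gram-Schmidt recurrence
  u_1 = v_1
  u_i = v_i − Σ_{j<i} ((v_i · u_j) / (u_j · u_j)) · u_j.

Step by step this gives:
  u_1 = (2, -3, 1)
  u_2 = (17/7, 6/7, -16/7)
  u_3 = (-63/83, -147/166, -189/166)

Orthogonality check:
  u_2 · u_1 = 0 (should be 0)
  u_3 · u_1 = 0 (should be 0)
  u_3 · u_2 = 0 (should be 0)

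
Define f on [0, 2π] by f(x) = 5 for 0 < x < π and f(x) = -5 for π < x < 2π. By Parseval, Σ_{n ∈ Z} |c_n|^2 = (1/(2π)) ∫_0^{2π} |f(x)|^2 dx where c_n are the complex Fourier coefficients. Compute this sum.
Σ |c_n|^2 = 25

Parseval equates the L^2 energy of f (normalised by 1/(2π)) with the ℓ^2 sum of its Fourier coefficients: (1/(2π)) ∫_0^{2π} |f|^2 = Σ |c_n|^2.
Compute the left side: (1/(2π)) [∫_0^π 5^2 dx + ∫_π^{2π} (-5)^2 dx] = (1/(2π)) · (25π + 25π) = (25 + 25)/2 = 25.
So Σ_{n ∈ Z} |c_n|^2 = 25.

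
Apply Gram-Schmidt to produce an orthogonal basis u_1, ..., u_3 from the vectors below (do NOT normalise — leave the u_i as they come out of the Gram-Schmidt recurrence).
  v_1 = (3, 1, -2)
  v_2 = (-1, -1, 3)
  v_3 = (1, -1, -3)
Orthogonal basis:
  u_1 = (3, 1, -2)
  u_2 = (8/7, -2/7, 11/7)
  u_3 = (7/27, -49/27, -14/27)

Apply the Gram-Schmidt recurrence
  u_1 = v_1
  u_i = v_i − Σ_{j<i} ((v_i · u_j) / (u_j · u_j)) · u_j.

Step by step this gives:
  u_1 = (3, 1, -2)
  u_2 = (8/7, -2/7, 11/7)
  u_3 = (7/27, -49/27, -14/27)

Orthogonality check:
  u_2 · u_1 = 0 (should be 0)
  u_3 · u_1 = 0 (should be 0)
  u_3 · u_2 = 0 (should be 0)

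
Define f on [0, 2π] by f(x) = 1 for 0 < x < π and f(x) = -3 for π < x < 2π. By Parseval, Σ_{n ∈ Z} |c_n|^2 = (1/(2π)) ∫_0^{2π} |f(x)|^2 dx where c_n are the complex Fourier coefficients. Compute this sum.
Σ |c_n|^2 = 5

Parseval equates the L^2 energy of f (normalised by 1/(2π)) with the ℓ^2 sum of its Fourier coefficients: (1/(2π)) ∫_0^{2π} |f|^2 = Σ |c_n|^2.
Compute the left side: (1/(2π)) [∫_0^π 1^2 dx + ∫_π^{2π} (-3)^2 dx] = (1/(2π)) · (1π + 9π) = (1 + 9)/2 = 5.
So Σ_{n ∈ Z} |c_n|^2 = 5.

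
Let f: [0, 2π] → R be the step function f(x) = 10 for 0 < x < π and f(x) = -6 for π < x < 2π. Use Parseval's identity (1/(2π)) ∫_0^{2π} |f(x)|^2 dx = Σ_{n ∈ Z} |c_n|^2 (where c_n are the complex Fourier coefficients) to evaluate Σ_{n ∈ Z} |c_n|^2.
Σ |c_n|^2 = 68

Parseval equates the L^2 energy of f (normalised by 1/(2π)) with the ℓ^2 sum of its Fourier coefficients: (1/(2π)) ∫_0^{2π} |f|^2 = Σ |c_n|^2.
Compute the left side: (1/(2π)) [∫_0^π 10^2 dx + ∫_π^{2π} (-6)^2 dx] = (1/(2π)) · (100π + 36π) = (100 + 36)/2 = 68.
So Σ_{n ∈ Z} |c_n|^2 = 68.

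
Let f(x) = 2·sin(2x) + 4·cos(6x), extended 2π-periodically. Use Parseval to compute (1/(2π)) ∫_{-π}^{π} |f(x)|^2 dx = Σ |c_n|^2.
Σ |c_n|^2 = 10

Expand |f|^2 and use orthogonality of {sin(nx), cos(mx)} on [-π, π]:
  ∫_{-π}^{π} sin(nx)^2 dx = π, ∫ cos(mx)^2 dx = π, and cross terms integrate to 0.
So ∫_{-π}^{π} f(x)^2 dx = 2^2 · π + 4^2 · π = (4 + 16)π.
Divide by 2π: (4 + 16)/2 = 10.
By Parseval, this equals Σ |c_n|^2.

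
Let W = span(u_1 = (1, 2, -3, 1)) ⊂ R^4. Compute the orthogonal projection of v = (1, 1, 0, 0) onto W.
proj_W(v) = (1/5, 2/5, -3/5, 1/5)

Set up U = [u_1 | ... | u_1] ∈ R^(4×1). The projector onto W = col(U) is P = U (U^T U)^(-1) U^T.
Compute U^T U =
  [15],
and U^T v = (3).
Solve U^T U · c = U^T v for the coefficients: c = (1/5). The projection is proj_W(v) = U c.
Check: (v - proj_W(v)) · u_1 = 0  (should be 0).
Result: proj_W(v) = (1/5, 2/5, -3/5, 1/5).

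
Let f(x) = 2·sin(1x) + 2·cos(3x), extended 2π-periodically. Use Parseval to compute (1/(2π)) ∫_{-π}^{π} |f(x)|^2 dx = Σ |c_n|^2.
Σ |c_n|^2 = 4

Expand |f|^2 and use orthogonality of {sin(nx), cos(mx)} on [-π, π]:
  ∫_{-π}^{π} sin(nx)^2 dx = π, ∫ cos(mx)^2 dx = π, and cross terms integrate to 0.
So ∫_{-π}^{π} f(x)^2 dx = 2^2 · π + 2^2 · π = (4 + 4)π.
Divide by 2π: (4 + 4)/2 = 4.
By Parseval, this equals Σ |c_n|^2.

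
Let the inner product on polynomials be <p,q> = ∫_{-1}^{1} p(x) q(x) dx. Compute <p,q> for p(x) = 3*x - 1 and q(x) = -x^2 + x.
<p,q> = 8/3

Expand the product: p(x)·q(x) = -3*x^3 + 4*x^2 - x.
∫_{-1}^{1} of each monomial x^k gives [2/(k+1) if k even, 0 if k odd]. Integrating term-by-term (or equivalently evaluating the antiderivative F(x) = -3*x^4/4 + 4*x^3/3 - x^2/2 at the endpoints):
  F(1) − F(−1) = 1/12 − (-31/12) = 8/3.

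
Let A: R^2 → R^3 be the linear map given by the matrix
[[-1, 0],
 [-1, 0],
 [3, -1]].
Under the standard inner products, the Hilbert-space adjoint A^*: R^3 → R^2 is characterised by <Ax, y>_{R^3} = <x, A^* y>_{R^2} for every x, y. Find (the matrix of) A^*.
A^* = A^T =
[[-1, -1, 3],
 [0, 0, -1]]

For real matrices with standard dot products, the defining identity <Ax, y> = <x, A^* y> gives (Ax)^T y = x^T (A^*) y, i.e. x^T A^T y = x^T (A^*) y. Since this holds for all x, y, we must have A^* = A^T. Therefore
A^* =
[[-1, -1, 3],
 [0, 0, -1]].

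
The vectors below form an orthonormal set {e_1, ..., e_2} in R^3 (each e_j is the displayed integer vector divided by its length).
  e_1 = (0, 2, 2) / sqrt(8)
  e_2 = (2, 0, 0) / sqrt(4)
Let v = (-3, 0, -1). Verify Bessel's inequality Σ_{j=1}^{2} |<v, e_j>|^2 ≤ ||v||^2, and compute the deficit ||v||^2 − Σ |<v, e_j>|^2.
Σ |<v, e_j>|^2 = 19/2; ||v||^2 = 10; deficit = 1/2

Write each e_j = u_j / sqrt(<u_j, u_j>) where u_j is the displayed integer vector. Then <v, e_j> = <v, u_j> / sqrt(<u_j, u_j>), so |<v, e_j>|^2 = <v, u_j>^2 / <u_j, u_j>.
Coefficients: <v, e_1> = -2/sqrt(8), <v, e_2> = -6/sqrt(4).
Square and sum: Σ |<v, e_j>|^2 = 19/2.
Compute ||v||^2 = v·v = 10.
Deficit = 10 − 19/2 = 1/2 ≥ 0, confirming Bessel's inequality. (The deficit equals ||v − Σ <v,e_j> e_j||^2, the squared distance from v to span{e_j}.)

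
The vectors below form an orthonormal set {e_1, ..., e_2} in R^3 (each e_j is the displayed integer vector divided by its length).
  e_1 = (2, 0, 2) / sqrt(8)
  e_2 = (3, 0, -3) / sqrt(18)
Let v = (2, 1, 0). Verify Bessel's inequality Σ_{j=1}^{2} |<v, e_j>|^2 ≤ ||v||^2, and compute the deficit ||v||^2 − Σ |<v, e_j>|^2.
Σ |<v, e_j>|^2 = 4; ||v||^2 = 5; deficit = 1

Write each e_j = u_j / sqrt(<u_j, u_j>) where u_j is the displayed integer vector. Then <v, e_j> = <v, u_j> / sqrt(<u_j, u_j>), so |<v, e_j>|^2 = <v, u_j>^2 / <u_j, u_j>.
Coefficients: <v, e_1> = 4/sqrt(8), <v, e_2> = 6/sqrt(18).
Square and sum: Σ |<v, e_j>|^2 = 4.
Compute ||v||^2 = v·v = 5.
Deficit = 5 − 4 = 1 ≥ 0, confirming Bessel's inequality. (The deficit equals ||v − Σ <v,e_j> e_j||^2, the squared distance from v to span{e_j}.)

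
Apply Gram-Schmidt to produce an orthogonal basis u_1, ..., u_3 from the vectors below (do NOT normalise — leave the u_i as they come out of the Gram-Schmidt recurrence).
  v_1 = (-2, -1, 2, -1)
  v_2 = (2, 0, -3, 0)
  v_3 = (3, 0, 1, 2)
Orthogonal basis:
  u_1 = (-2, -1, 2, -1)
  u_2 = (0, -1, -1, -1)
  u_3 = (9/5, -8/5, 6/5, 2/5)

Apply the Gram-Schmidt recurrence
  u_1 = v_1
  u_i = v_i − Σ_{j<i} ((v_i · u_j) / (u_j · u_j)) · u_j.

Step by step this gives:
  u_1 = (-2, -1, 2, -1)
  u_2 = (0, -1, -1, -1)
  u_3 = (9/5, -8/5, 6/5, 2/5)

Orthogonality check:
  u_2 · u_1 = 0 (should be 0)
  u_3 · u_1 = 0 (should be 0)
  u_3 · u_2 = 0 (should be 0)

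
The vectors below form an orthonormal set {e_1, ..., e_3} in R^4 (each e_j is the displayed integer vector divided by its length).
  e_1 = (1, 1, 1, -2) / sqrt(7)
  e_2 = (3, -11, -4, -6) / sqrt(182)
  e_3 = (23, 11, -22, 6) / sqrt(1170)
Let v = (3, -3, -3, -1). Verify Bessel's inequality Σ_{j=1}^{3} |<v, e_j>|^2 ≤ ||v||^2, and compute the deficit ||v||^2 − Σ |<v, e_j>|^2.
Σ |<v, e_j>|^2 = 139/5; ||v||^2 = 28; deficit = 1/5

Write each e_j = u_j / sqrt(<u_j, u_j>) where u_j is the displayed integer vector. Then <v, e_j> = <v, u_j> / sqrt(<u_j, u_j>), so |<v, e_j>|^2 = <v, u_j>^2 / <u_j, u_j>.
Coefficients: <v, e_1> = -1/sqrt(7), <v, e_2> = 60/sqrt(182), <v, e_3> = 96/sqrt(1170).
Square and sum: Σ |<v, e_j>|^2 = 139/5.
Compute ||v||^2 = v·v = 28.
Deficit = 28 − 139/5 = 1/5 ≥ 0, confirming Bessel's inequality. (The deficit equals ||v − Σ <v,e_j> e_j||^2, the squared distance from v to span{e_j}.)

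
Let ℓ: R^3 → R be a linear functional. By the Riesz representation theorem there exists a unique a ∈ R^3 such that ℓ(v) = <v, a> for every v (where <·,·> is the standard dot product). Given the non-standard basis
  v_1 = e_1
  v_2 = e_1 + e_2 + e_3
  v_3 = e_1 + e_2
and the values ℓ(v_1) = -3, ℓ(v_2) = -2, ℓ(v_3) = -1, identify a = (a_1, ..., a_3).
a = (-3, 2, -1)

Write a = (a_1, ..., a_3) in the standard basis. For each basis vector v_i, ℓ(v_i) = <v_i, a> is a linear equation in the a_j's. Collect the n equations into a matrix system V a = ℓ, where row i of V is v_i (expressed in the standard basis). Since V is invertible (lower-triangular with 1s on the diagonal, up to permutation), solve by back-substitution:
  V =
[[1, 0, 0],
 [1, 1, 1],
 [1, 1, 0]]
  V a = (-3, -2, -1)
Solving gives a = (-3, 2, -1).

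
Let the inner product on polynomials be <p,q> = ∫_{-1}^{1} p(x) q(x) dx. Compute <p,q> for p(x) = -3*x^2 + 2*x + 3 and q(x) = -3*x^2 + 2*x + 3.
<p,q> = 184/15

Expand the product: p(x)·q(x) = 9*x^4 - 12*x^3 - 14*x^2 + 12*x + 9.
∫_{-1}^{1} of each monomial x^k gives [2/(k+1) if k even, 0 if k odd]. Integrating term-by-term (or equivalently evaluating the antiderivative F(x) = 9*x^5/5 - 3*x^4 - 14*x^3/3 + 6*x^2 + 9*x at the endpoints):
  F(1) − F(−1) = 137/15 − (-47/15) = 184/15.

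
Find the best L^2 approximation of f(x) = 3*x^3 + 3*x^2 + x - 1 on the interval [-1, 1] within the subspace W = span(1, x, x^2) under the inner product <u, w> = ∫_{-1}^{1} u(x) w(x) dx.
g(x) = 3*x^2 + 14*x/5 - 1

The best approximation g ∈ W is the orthogonal projection of f onto W. Writing g = a_0 + a_1 x + a_2 x^2, the coefficients solve the normal equations G · a = b where
  G_{ij} = <φ_i, φ_j> and b_i = <f, φ_i>, with φ_0 = 1, φ_1 = x, φ_2 = x^2.
G =
  [2, 0, 2/3]
  [0, 2/3, 0]
  [2/3, 0, 2/5],
b = (0, 28/15, 8/15).
Solving gives a_0 = -1, a_1 = 14/5, a_2 = 3, so
  g(x) = 3*x^2 + 14*x/5 - 1.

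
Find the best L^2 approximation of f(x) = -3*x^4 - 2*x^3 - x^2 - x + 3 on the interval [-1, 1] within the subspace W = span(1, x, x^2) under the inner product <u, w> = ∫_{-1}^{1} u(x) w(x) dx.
g(x) = -25*x^2/7 - 11*x/5 + 114/35

The best approximation g ∈ W is the orthogonal projection of f onto W. Writing g = a_0 + a_1 x + a_2 x^2, the coefficients solve the normal equations G · a = b where
  G_{ij} = <φ_i, φ_j> and b_i = <f, φ_i>, with φ_0 = 1, φ_1 = x, φ_2 = x^2.
G =
  [2, 0, 2/3]
  [0, 2/3, 0]
  [2/3, 0, 2/5],
b = (62/15, -22/15, 26/35).
Solving gives a_0 = 114/35, a_1 = -11/5, a_2 = -25/7, so
  g(x) = -25*x^2/7 - 11*x/5 + 114/35.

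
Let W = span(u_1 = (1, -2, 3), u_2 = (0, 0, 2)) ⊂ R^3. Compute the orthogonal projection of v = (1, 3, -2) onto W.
proj_W(v) = (-1, 2, -2)

Set up U = [u_1 | ... | u_2] ∈ R^(3×2). The projector onto W = col(U) is P = U (U^T U)^(-1) U^T.
Compute U^T U =
  [14, 6]
  [6, 4],
and U^T v = (-11, -4).
Solve U^T U · c = U^T v for the coefficients: c = (-1, 1/2). The projection is proj_W(v) = U c.
Check: (v - proj_W(v)) · u_1 = 0  (should be 0).
Check: (v - proj_W(v)) · u_2 = 0  (should be 0).
Result: proj_W(v) = (-1, 2, -2).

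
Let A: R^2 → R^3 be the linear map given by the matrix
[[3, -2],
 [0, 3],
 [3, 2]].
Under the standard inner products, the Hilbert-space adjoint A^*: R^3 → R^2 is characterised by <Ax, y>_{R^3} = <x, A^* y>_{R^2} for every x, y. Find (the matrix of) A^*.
A^* = A^T =
[[3, 0, 3],
 [-2, 3, 2]]

For real matrices with standard dot products, the defining identity <Ax, y> = <x, A^* y> gives (Ax)^T y = x^T (A^*) y, i.e. x^T A^T y = x^T (A^*) y. Since this holds for all x, y, we must have A^* = A^T. Therefore
A^* =
[[3, 0, 3],
 [-2, 3, 2]].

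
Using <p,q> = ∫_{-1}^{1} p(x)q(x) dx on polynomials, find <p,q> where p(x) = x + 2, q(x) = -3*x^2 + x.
<p,q> = -10/3

Expand the product: p(x)·q(x) = -3*x^3 - 5*x^2 + 2*x.
∫_{-1}^{1} of each monomial x^k gives [2/(k+1) if k even, 0 if k odd]. Integrating term-by-term (or equivalently evaluating the antiderivative F(x) = -3*x^4/4 - 5*x^3/3 + x^2 at the endpoints):
  F(1) − F(−1) = -17/12 − (23/12) = -10/3.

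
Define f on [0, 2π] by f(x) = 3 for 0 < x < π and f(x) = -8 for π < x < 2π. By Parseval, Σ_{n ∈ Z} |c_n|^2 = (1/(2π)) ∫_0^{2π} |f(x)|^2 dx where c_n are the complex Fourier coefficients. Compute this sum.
Σ |c_n|^2 = 73/2

Parseval equates the L^2 energy of f (normalised by 1/(2π)) with the ℓ^2 sum of its Fourier coefficients: (1/(2π)) ∫_0^{2π} |f|^2 = Σ |c_n|^2.
Compute the left side: (1/(2π)) [∫_0^π 3^2 dx + ∫_π^{2π} (-8)^2 dx] = (1/(2π)) · (9π + 64π) = (9 + 64)/2 = 73/2.
So Σ_{n ∈ Z} |c_n|^2 = 73/2.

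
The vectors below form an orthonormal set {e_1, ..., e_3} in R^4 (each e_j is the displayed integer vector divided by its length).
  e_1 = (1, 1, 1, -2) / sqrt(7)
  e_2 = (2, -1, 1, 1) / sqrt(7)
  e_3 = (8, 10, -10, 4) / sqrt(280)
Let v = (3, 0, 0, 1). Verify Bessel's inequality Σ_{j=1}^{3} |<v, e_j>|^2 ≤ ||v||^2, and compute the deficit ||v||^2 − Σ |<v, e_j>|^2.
Σ |<v, e_j>|^2 = 348/35; ||v||^2 = 10; deficit = 2/35

Write each e_j = u_j / sqrt(<u_j, u_j>) where u_j is the displayed integer vector. Then <v, e_j> = <v, u_j> / sqrt(<u_j, u_j>), so |<v, e_j>|^2 = <v, u_j>^2 / <u_j, u_j>.
Coefficients: <v, e_1> = 1/sqrt(7), <v, e_2> = 7/sqrt(7), <v, e_3> = 28/sqrt(280).
Square and sum: Σ |<v, e_j>|^2 = 348/35.
Compute ||v||^2 = v·v = 10.
Deficit = 10 − 348/35 = 2/35 ≥ 0, confirming Bessel's inequality. (The deficit equals ||v − Σ <v,e_j> e_j||^2, the squared distance from v to span{e_j}.)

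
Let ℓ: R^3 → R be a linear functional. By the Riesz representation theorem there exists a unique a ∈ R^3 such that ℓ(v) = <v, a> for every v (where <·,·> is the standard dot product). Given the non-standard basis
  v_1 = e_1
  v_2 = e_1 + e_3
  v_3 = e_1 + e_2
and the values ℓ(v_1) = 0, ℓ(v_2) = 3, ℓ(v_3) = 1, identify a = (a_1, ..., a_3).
a = (0, 1, 3)

Write a = (a_1, ..., a_3) in the standard basis. For each basis vector v_i, ℓ(v_i) = <v_i, a> is a linear equation in the a_j's. Collect the n equations into a matrix system V a = ℓ, where row i of V is v_i (expressed in the standard basis). Since V is invertible (lower-triangular with 1s on the diagonal, up to permutation), solve by back-substitution:
  V =
[[1, 0, 0],
 [1, 0, 1],
 [1, 1, 0]]
  V a = (0, 3, 1)
Solving gives a = (0, 1, 3).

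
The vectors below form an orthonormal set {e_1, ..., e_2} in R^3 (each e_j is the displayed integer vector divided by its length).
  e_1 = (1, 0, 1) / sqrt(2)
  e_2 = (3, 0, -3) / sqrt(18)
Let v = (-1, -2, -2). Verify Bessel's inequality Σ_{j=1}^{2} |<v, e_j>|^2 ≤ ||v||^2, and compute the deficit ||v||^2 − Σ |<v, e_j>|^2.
Σ |<v, e_j>|^2 = 5; ||v||^2 = 9; deficit = 4

Write each e_j = u_j / sqrt(<u_j, u_j>) where u_j is the displayed integer vector. Then <v, e_j> = <v, u_j> / sqrt(<u_j, u_j>), so |<v, e_j>|^2 = <v, u_j>^2 / <u_j, u_j>.
Coefficients: <v, e_1> = -3/sqrt(2), <v, e_2> = 3/sqrt(18).
Square and sum: Σ |<v, e_j>|^2 = 5.
Compute ||v||^2 = v·v = 9.
Deficit = 9 − 5 = 4 ≥ 0, confirming Bessel's inequality. (The deficit equals ||v − Σ <v,e_j> e_j||^2, the squared distance from v to span{e_j}.)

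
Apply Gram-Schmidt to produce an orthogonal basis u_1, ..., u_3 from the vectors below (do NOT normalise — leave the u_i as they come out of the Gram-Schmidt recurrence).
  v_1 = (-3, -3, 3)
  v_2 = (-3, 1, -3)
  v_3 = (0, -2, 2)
Orthogonal basis:
  u_1 = (-3, -3, 3)
  u_2 = (-10/3, 2/3, -8/3)
  u_3 = (1/7, -3/7, -2/7)

Apply the Gram-Schmidt recurrence
  u_1 = v_1
  u_i = v_i − Σ_{j<i} ((v_i · u_j) / (u_j · u_j)) · u_j.

Step by step this gives:
  u_1 = (-3, -3, 3)
  u_2 = (-10/3, 2/3, -8/3)
  u_3 = (1/7, -3/7, -2/7)

Orthogonality check:
  u_2 · u_1 = 0 (should be 0)
  u_3 · u_1 = 0 (should be 0)
  u_3 · u_2 = 0 (should be 0)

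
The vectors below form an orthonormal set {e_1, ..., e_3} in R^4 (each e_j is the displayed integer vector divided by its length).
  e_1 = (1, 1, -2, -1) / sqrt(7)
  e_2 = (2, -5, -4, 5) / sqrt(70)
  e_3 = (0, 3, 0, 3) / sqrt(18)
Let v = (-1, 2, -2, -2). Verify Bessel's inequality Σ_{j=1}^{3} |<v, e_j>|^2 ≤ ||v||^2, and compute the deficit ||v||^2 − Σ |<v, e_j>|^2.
Σ |<v, e_j>|^2 = 49/5; ||v||^2 = 13; deficit = 16/5

Write each e_j = u_j / sqrt(<u_j, u_j>) where u_j is the displayed integer vector. Then <v, e_j> = <v, u_j> / sqrt(<u_j, u_j>), so |<v, e_j>|^2 = <v, u_j>^2 / <u_j, u_j>.
Coefficients: <v, e_1> = 7/sqrt(7), <v, e_2> = -14/sqrt(70), <v, e_3> = 0/sqrt(18).
Square and sum: Σ |<v, e_j>|^2 = 49/5.
Compute ||v||^2 = v·v = 13.
Deficit = 13 − 49/5 = 16/5 ≥ 0, confirming Bessel's inequality. (The deficit equals ||v − Σ <v,e_j> e_j||^2, the squared distance from v to span{e_j}.)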